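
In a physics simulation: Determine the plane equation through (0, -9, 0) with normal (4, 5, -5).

The plane through P with normal n = (a, b, c) satisfies n·(r - P) = 0,
i.e. ax + by + cz = a·x₀ + b·y₀ + c·z₀.
d = 4·0 + 5·(-9) + (-5)·0
  = 0 - 45 + 0
  = -45
Equation: 4x + 5y - 5z = -45

4x + 5y - 5z = -45


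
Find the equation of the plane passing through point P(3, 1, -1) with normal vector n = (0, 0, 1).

The plane through P with normal n = (a, b, c) satisfies n·(r - P) = 0,
i.e. ax + by + cz = a·x₀ + b·y₀ + c·z₀.
d = 0·3 + 0·1 + 1·(-1)
  = 0 + 0 - 1
  = -1
Equation: z = -1

z = -1


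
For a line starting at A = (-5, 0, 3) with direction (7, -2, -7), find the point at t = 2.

P(t) = A + t·d
  = (-5 + 7·2, 0 + (-2)·2, 3 + (-7)·2)
  = (-5 + 14, 0 - 4, 3 - 14)
  = (9, -4, -11)

(9, -4, -11)


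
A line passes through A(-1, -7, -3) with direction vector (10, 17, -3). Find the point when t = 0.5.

P(t) = A + t·d
  = (-1 + 10·0.5, -7 + 17·0.5, -3 + (-3)·0.5)
  = (-1 + 5, -7 + 8.5, -3 - 1.5)
  = (4, 1.5, -4.5)

(4, 1.5, -4.5)


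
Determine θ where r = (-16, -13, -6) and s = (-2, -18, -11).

r·s = (-16)·(-2) + (-13)·(-18) + (-6)·(-11) = 32 + 234 + 66 = 332
|r| = √((-16)² + (-13)² + (-6)²) = √461 ≈ 21.47
|s| = √((-2)² + (-18)² + (-11)²) = √449 ≈ 21.19
cos θ = (r·s)/(|r||s|) = 332/(21.47·21.19) ≈ 0.7297
θ = arccos(0.7297) ≈ 43.14°

43.14°


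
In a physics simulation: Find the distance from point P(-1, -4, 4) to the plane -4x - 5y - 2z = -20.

distance = |a·x₀ + b·y₀ + c·z₀ - d| / √(a² + b² + c²)
  = |(-4)·(-1) + (-5)·(-4) + (-2)·4 - (-20)| / √((-4)² + (-5)² + (-2)²)
  = |4 + 20 - 8 + 20| / √(16 + 25 + 4)
  = |36| / √45
  = 36 / 6.708
  ≈ 5.367

5.367


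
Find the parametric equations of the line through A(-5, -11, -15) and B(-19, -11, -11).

Direction vector d = B - A = (-19 + 5, -11 + 11, -11 + 15) = (-14, 0, 4)
Parametric form r = A + t·d:
x = -5 - 14t, y = -11, z = -15 + 4t

x = -5 - 14t, y = -11, z = -15 + 4t


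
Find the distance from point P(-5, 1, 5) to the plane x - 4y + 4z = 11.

distance = |a·x₀ + b·y₀ + c·z₀ - d| / √(a² + b² + c²)
  = |1·(-5) + (-4)·1 + 4·5 - 11| / √(1² + (-4)² + 4²)
  = |-5 - 4 + 20 - 11| / √(1 + 16 + 16)
  = |0| / √33
  = 0 / 5.745
  ≈ 0

0


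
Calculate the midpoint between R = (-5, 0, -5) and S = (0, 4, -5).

M = ((x₁+x₂)/2, (y₁+y₂)/2, (z₁+z₂)/2)
  = ((-5 + 0)/2, (0 + 4)/2, (-5 - 5)/2)
  = (-5/2, 4/2, -10/2)
  = (-2.5, 2, -5)

(-2.5, 2, -5)


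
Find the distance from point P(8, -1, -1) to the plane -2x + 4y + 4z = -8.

distance = |a·x₀ + b·y₀ + c·z₀ - d| / √(a² + b² + c²)
  = |(-2)·8 + 4·(-1) + 4·(-1) - (-8)| / √((-2)² + 4² + 4²)
  = |-16 - 4 - 4 + 8| / √(4 + 16 + 16)
  = |-16| / √36
  = 16 / 6
  ≈ 2.667

2.667


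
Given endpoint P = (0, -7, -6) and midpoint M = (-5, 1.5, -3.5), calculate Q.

Q = 2M - P
  = (2·(-5) - 0, 2·1.5 - (-7), 2·(-3.5) - (-6))
  = (-10 + 0, 3 + 7, -7 + 6)
  = (-10, 10, -1)

(-10, 10, -1)


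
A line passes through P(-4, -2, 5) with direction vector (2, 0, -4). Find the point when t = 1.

P(t) = P + t·d
  = (-4 + 2·1, -2 + 0·1, 5 + (-4)·1)
  = (-4 + 2, -2 + 0, 5 - 4)
  = (-2, -2, 1)

(-2, -2, 1)


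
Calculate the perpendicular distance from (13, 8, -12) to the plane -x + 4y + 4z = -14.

distance = |a·x₀ + b·y₀ + c·z₀ - d| / √(a² + b² + c²)
  = |(-1)·13 + 4·8 + 4·(-12) - (-14)| / √((-1)² + 4² + 4²)
  = |-13 + 32 - 48 + 14| / √(1 + 16 + 16)
  = |-15| / √33
  = 15 / 5.745
  ≈ 2.611

2.611


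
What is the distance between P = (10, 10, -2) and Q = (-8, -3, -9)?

d = √[(x₂-x₁)² + (y₂-y₁)² + (z₂-z₁)²]
  = √[(-18)² + (-13)² + (-7)²]
  = √[324 + 169 + 49]
  = √542
  ≈ 23.28

23.28


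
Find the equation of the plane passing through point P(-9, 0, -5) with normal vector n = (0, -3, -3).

The plane through P with normal n = (a, b, c) satisfies n·(r - P) = 0,
i.e. ax + by + cz = a·x₀ + b·y₀ + c·z₀.
d = 0·(-9) + (-3)·0 + (-3)·(-5)
  = 0 + 0 + 15
  = 15
Equation: -3y - 3z = 15

-3y - 3z = 15


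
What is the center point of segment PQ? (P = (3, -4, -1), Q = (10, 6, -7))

M = ((x₁+x₂)/2, (y₁+y₂)/2, (z₁+z₂)/2)
  = ((3 + 10)/2, (-4 + 6)/2, (-1 - 7)/2)
  = (13/2, 2/2, -8/2)
  = (6.5, 1, -4)

(6.5, 1, -4)


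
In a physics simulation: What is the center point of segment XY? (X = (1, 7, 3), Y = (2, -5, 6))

M = ((x₁+x₂)/2, (y₁+y₂)/2, (z₁+z₂)/2)
  = ((1 + 2)/2, (7 - 5)/2, (3 + 6)/2)
  = (3/2, 2/2, 9/2)
  = (1.5, 1, 4.5)

(1.5, 1, 4.5)


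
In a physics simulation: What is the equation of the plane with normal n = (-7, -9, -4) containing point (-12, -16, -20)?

The plane through P with normal n = (a, b, c) satisfies n·(r - P) = 0,
i.e. ax + by + cz = a·x₀ + b·y₀ + c·z₀.
d = (-7)·(-12) + (-9)·(-16) + (-4)·(-20)
  = 84 + 144 + 80
  = 308
Equation: -7x - 9y - 4z = 308

-7x - 9y - 4z = 308


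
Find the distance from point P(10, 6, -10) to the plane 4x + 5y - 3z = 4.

distance = |a·x₀ + b·y₀ + c·z₀ - d| / √(a² + b² + c²)
  = |4·10 + 5·6 + (-3)·(-10) - 4| / √(4² + 5² + (-3)²)
  = |40 + 30 + 30 - 4| / √(16 + 25 + 9)
  = |96| / √50
  = 96 / 7.071
  ≈ 13.58

13.58


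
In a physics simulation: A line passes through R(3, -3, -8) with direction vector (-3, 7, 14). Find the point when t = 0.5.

P(t) = R + t·d
  = (3 + (-3)·0.5, -3 + 7·0.5, -8 + 14·0.5)
  = (3 - 1.5, -3 + 3.5, -8 + 7)
  = (1.5, 0.5, -1)

(1.5, 0.5, -1)


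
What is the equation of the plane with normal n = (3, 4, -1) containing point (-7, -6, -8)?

The plane through P with normal n = (a, b, c) satisfies n·(r - P) = 0,
i.e. ax + by + cz = a·x₀ + b·y₀ + c·z₀.
d = 3·(-7) + 4·(-6) + (-1)·(-8)
  = -21 - 24 + 8
  = -37
Equation: 3x + 4y - z = -37

3x + 4y - z = -37


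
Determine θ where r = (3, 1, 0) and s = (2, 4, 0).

r·s = 3·2 + 1·4 + 0·0 = 6 + 4 + 0 = 10
|r| = √(3² + 1² + 0²) = √10 ≈ 3.162
|s| = √(2² + 4² + 0²) = √20 ≈ 4.472
cos θ = (r·s)/(|r||s|) = 10/(3.162·4.472) ≈ 0.7071
θ = arccos(0.7071) ≈ 45°

45°


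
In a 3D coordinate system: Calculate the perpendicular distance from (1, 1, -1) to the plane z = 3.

distance = |a·x₀ + b·y₀ + c·z₀ - d| / √(a² + b² + c²)
  = |0·1 + 0·1 + 1·(-1) - 3| / √(0² + 0² + 1²)
  = |0 + 0 - 1 - 3| / √(0 + 0 + 1)
  = |-4| / √1
  = 4 / 1
  ≈ 4

4


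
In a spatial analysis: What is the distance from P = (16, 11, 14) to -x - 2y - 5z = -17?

distance = |a·x₀ + b·y₀ + c·z₀ - d| / √(a² + b² + c²)
  = |(-1)·16 + (-2)·11 + (-5)·14 - (-17)| / √((-1)² + (-2)² + (-5)²)
  = |-16 - 22 - 70 + 17| / √(1 + 4 + 25)
  = |-91| / √30
  = 91 / 5.477
  ≈ 16.61

16.61


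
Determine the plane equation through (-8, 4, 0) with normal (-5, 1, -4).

The plane through P with normal n = (a, b, c) satisfies n·(r - P) = 0,
i.e. ax + by + cz = a·x₀ + b·y₀ + c·z₀.
d = (-5)·(-8) + 1·4 + (-4)·0
  = 40 + 4 + 0
  = 44
Equation: -5x + y - 4z = 44

-5x + y - 4z = 44


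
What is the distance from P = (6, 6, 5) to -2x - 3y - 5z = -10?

distance = |a·x₀ + b·y₀ + c·z₀ - d| / √(a² + b² + c²)
  = |(-2)·6 + (-3)·6 + (-5)·5 - (-10)| / √((-2)² + (-3)² + (-5)²)
  = |-12 - 18 - 25 + 10| / √(4 + 9 + 25)
  = |-45| / √38
  = 45 / 6.164
  ≈ 7.3

7.3


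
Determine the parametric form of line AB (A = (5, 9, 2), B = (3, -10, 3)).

Direction vector d = B - A = (3 - 5, -10 - 9, 3 - 2) = (-2, -19, 1)
Parametric form r = A + t·d:
x = 5 - 2t, y = 9 - 19t, z = 2 + t

x = 5 - 2t, y = 9 - 19t, z = 2 + t


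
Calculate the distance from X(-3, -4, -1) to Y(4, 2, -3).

d = √[(x₂-x₁)² + (y₂-y₁)² + (z₂-z₁)²]
  = √[7² + 6² + (-2)²]
  = √[49 + 36 + 4]
  = √89
  ≈ 9.434

9.434


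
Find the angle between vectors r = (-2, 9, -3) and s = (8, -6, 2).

r·s = (-2)·8 + 9·(-6) + (-3)·2 = -16 - 54 - 6 = -76
|r| = √((-2)² + 9² + (-3)²) = √94 ≈ 9.695
|s| = √(8² + (-6)² + 2²) = √104 ≈ 10.2
cos θ = (r·s)/(|r||s|) = -76/(9.695·10.2) ≈ -0.7687
θ = arccos(-0.7687) ≈ 140.2°

140.2°


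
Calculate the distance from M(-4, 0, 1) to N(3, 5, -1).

d = √[(x₂-x₁)² + (y₂-y₁)² + (z₂-z₁)²]
  = √[7² + 5² + (-2)²]
  = √[49 + 25 + 4]
  = √78
  ≈ 8.832

8.832


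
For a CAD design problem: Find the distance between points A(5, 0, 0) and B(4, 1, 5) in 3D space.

d = √[(x₂-x₁)² + (y₂-y₁)² + (z₂-z₁)²]
  = √[(-1)² + 1² + 5²]
  = √[1 + 1 + 25]
  = √27
  ≈ 5.196

5.196


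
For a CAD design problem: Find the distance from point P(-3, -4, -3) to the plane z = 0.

distance = |a·x₀ + b·y₀ + c·z₀ - d| / √(a² + b² + c²)
  = |0·(-3) + 0·(-4) + 1·(-3) - 0| / √(0² + 0² + 1²)
  = |0 + 0 - 3 + 0| / √(0 + 0 + 1)
  = |-3| / √1
  = 3 / 1
  ≈ 3

3


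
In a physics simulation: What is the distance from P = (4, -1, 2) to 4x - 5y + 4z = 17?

distance = |a·x₀ + b·y₀ + c·z₀ - d| / √(a² + b² + c²)
  = |4·4 + (-5)·(-1) + 4·2 - 17| / √(4² + (-5)² + 4²)
  = |16 + 5 + 8 - 17| / √(16 + 25 + 16)
  = |12| / √57
  = 12 / 7.55
  ≈ 1.589

1.589


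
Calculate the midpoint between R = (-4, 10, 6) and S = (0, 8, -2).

M = ((x₁+x₂)/2, (y₁+y₂)/2, (z₁+z₂)/2)
  = ((-4 + 0)/2, (10 + 8)/2, (6 - 2)/2)
  = (-4/2, 18/2, 4/2)
  = (-2, 9, 2)

(-2, 9, 2)


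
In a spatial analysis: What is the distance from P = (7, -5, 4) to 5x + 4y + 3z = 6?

distance = |a·x₀ + b·y₀ + c·z₀ - d| / √(a² + b² + c²)
  = |5·7 + 4·(-5) + 3·4 - 6| / √(5² + 4² + 3²)
  = |35 - 20 + 12 - 6| / √(25 + 16 + 9)
  = |21| / √50
  = 21 / 7.071
  ≈ 2.97

2.97


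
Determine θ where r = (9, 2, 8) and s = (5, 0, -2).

r·s = 9·5 + 2·0 + 8·(-2) = 45 + 0 - 16 = 29
|r| = √(9² + 2² + 8²) = √149 ≈ 12.21
|s| = √(5² + 0² + (-2)²) = √29 ≈ 5.385
cos θ = (r·s)/(|r||s|) = 29/(12.21·5.385) ≈ 0.4412
θ = arccos(0.4412) ≈ 63.82°

63.82°


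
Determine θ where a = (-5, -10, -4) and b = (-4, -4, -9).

a·b = (-5)·(-4) + (-10)·(-4) + (-4)·(-9) = 20 + 40 + 36 = 96
|a| = √((-5)² + (-10)² + (-4)²) = √141 ≈ 11.87
|b| = √((-4)² + (-4)² + (-9)²) = √113 ≈ 10.63
cos θ = (a·b)/(|a||b|) = 96/(11.87·10.63) ≈ 0.7605
θ = arccos(0.7605) ≈ 40.49°

40.49°


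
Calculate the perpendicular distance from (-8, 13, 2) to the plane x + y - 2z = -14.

distance = |a·x₀ + b·y₀ + c·z₀ - d| / √(a² + b² + c²)
  = |1·(-8) + 1·13 + (-2)·2 - (-14)| / √(1² + 1² + (-2)²)
  = |-8 + 13 - 4 + 14| / √(1 + 1 + 4)
  = |15| / √6
  = 15 / 2.449
  ≈ 6.124

6.124


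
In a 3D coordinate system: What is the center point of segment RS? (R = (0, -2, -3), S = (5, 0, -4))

M = ((x₁+x₂)/2, (y₁+y₂)/2, (z₁+z₂)/2)
  = ((0 + 5)/2, (-2 + 0)/2, (-3 - 4)/2)
  = (5/2, -2/2, -7/2)
  = (2.5, -1, -3.5)

(2.5, -1, -3.5)


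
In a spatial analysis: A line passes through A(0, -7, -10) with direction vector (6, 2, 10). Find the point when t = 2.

P(t) = A + t·d
  = (0 + 6·2, -7 + 2·2, -10 + 10·2)
  = (0 + 12, -7 + 4, -10 + 20)
  = (12, -3, 10)

(12, -3, 10)


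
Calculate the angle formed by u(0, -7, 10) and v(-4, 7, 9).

u·v = 0·(-4) + (-7)·7 + 10·9 = 0 - 49 + 90 = 41
|u| = √(0² + (-7)² + 10²) = √149 ≈ 12.21
|v| = √((-4)² + 7² + 9²) = √146 ≈ 12.08
cos θ = (u·v)/(|u||v|) = 41/(12.21·12.08) ≈ 0.278
θ = arccos(0.278) ≈ 73.86°

73.86°


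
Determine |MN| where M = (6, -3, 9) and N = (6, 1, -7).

d = √[(x₂-x₁)² + (y₂-y₁)² + (z₂-z₁)²]
  = √[0² + 4² + (-16)²]
  = √[0 + 16 + 256]
  = √272
  ≈ 16.49

16.49


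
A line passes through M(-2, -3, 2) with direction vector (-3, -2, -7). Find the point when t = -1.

P(t) = M + t·d
  = (-2 + (-3)·(-1), -3 + (-2)·(-1), 2 + (-7)·(-1))
  = (-2 + 3, -3 + 2, 2 + 7)
  = (1, -1, 9)

(1, -1, 9)


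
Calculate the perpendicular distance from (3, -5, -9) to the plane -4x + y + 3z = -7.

distance = |a·x₀ + b·y₀ + c·z₀ - d| / √(a² + b² + c²)
  = |(-4)·3 + 1·(-5) + 3·(-9) - (-7)| / √((-4)² + 1² + 3²)
  = |-12 - 5 - 27 + 7| / √(16 + 1 + 9)
  = |-37| / √26
  = 37 / 5.099
  ≈ 7.256

7.256


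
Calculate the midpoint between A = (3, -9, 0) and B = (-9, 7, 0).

M = ((x₁+x₂)/2, (y₁+y₂)/2, (z₁+z₂)/2)
  = ((3 - 9)/2, (-9 + 7)/2, (0 + 0)/2)
  = (-6/2, -2/2, 0/2)
  = (-3, -1, 0)

(-3, -1, 0)


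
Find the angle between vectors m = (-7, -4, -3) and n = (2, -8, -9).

m·n = (-7)·2 + (-4)·(-8) + (-3)·(-9) = -14 + 32 + 27 = 45
|m| = √((-7)² + (-4)² + (-3)²) = √74 ≈ 8.602
|n| = √(2² + (-8)² + (-9)²) = √149 ≈ 12.21
cos θ = (m·n)/(|m||n|) = 45/(8.602·12.21) ≈ 0.4286
θ = arccos(0.4286) ≈ 64.62°

64.62°


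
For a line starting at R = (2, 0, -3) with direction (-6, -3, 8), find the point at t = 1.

P(t) = R + t·d
  = (2 + (-6)·1, 0 + (-3)·1, -3 + 8·1)
  = (2 - 6, 0 - 3, -3 + 8)
  = (-4, -3, 5)

(-4, -3, 5)


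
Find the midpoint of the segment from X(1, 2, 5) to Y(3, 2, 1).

M = ((x₁+x₂)/2, (y₁+y₂)/2, (z₁+z₂)/2)
  = ((1 + 3)/2, (2 + 2)/2, (5 + 1)/2)
  = (4/2, 4/2, 6/2)
  = (2, 2, 3)

(2, 2, 3)


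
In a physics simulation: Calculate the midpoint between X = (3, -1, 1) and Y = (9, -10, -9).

M = ((x₁+x₂)/2, (y₁+y₂)/2, (z₁+z₂)/2)
  = ((3 + 9)/2, (-1 - 10)/2, (1 - 9)/2)
  = (12/2, -11/2, -8/2)
  = (6, -5.5, -4)

(6, -5.5, -4)


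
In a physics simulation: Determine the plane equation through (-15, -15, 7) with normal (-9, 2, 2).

The plane through P with normal n = (a, b, c) satisfies n·(r - P) = 0,
i.e. ax + by + cz = a·x₀ + b·y₀ + c·z₀.
d = (-9)·(-15) + 2·(-15) + 2·7
  = 135 - 30 + 14
  = 119
Equation: -9x + 2y + 2z = 119

-9x + 2y + 2z = 119


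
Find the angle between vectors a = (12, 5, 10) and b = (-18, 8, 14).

a·b = 12·(-18) + 5·8 + 10·14 = -216 + 40 + 140 = -36
|a| = √(12² + 5² + 10²) = √269 ≈ 16.4
|b| = √((-18)² + 8² + 14²) = √584 ≈ 24.17
cos θ = (a·b)/(|a||b|) = -36/(16.4·24.17) ≈ -0.09083
θ = arccos(-0.09083) ≈ 95.21°

95.21°


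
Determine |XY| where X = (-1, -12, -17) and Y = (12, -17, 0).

d = √[(x₂-x₁)² + (y₂-y₁)² + (z₂-z₁)²]
  = √[13² + (-5)² + 17²]
  = √[169 + 25 + 289]
  = √483
  ≈ 21.98

21.98


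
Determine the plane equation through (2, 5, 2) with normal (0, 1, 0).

The plane through P with normal n = (a, b, c) satisfies n·(r - P) = 0,
i.e. ax + by + cz = a·x₀ + b·y₀ + c·z₀.
d = 0·2 + 1·5 + 0·2
  = 0 + 5 + 0
  = 5
Equation: y = 5

y = 5


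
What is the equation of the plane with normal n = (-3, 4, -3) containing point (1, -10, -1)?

The plane through P with normal n = (a, b, c) satisfies n·(r - P) = 0,
i.e. ax + by + cz = a·x₀ + b·y₀ + c·z₀.
d = (-3)·1 + 4·(-10) + (-3)·(-1)
  = -3 - 40 + 3
  = -40
Equation: -3x + 4y - 3z = -40

-3x + 4y - 3z = -40


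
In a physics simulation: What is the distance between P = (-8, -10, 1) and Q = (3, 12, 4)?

d = √[(x₂-x₁)² + (y₂-y₁)² + (z₂-z₁)²]
  = √[11² + 22² + 3²]
  = √[121 + 484 + 9]
  = √614
  ≈ 24.78

24.78


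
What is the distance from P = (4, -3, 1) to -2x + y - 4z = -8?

distance = |a·x₀ + b·y₀ + c·z₀ - d| / √(a² + b² + c²)
  = |(-2)·4 + 1·(-3) + (-4)·1 - (-8)| / √((-2)² + 1² + (-4)²)
  = |-8 - 3 - 4 + 8| / √(4 + 1 + 16)
  = |-7| / √21
  = 7 / 4.583
  ≈ 1.528

1.528


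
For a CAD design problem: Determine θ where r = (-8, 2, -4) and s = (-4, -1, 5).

r·s = (-8)·(-4) + 2·(-1) + (-4)·5 = 32 - 2 - 20 = 10
|r| = √((-8)² + 2² + (-4)²) = √84 ≈ 9.165
|s| = √((-4)² + (-1)² + 5²) = √42 ≈ 6.481
cos θ = (r·s)/(|r||s|) = 10/(9.165·6.481) ≈ 0.1684
θ = arccos(0.1684) ≈ 80.31°

80.31°


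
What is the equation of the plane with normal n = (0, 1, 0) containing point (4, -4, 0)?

The plane through P with normal n = (a, b, c) satisfies n·(r - P) = 0,
i.e. ax + by + cz = a·x₀ + b·y₀ + c·z₀.
d = 0·4 + 1·(-4) + 0·0
  = 0 - 4 + 0
  = -4
Equation: y = -4

y = -4


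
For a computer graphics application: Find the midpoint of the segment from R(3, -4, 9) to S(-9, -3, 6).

M = ((x₁+x₂)/2, (y₁+y₂)/2, (z₁+z₂)/2)
  = ((3 - 9)/2, (-4 - 3)/2, (9 + 6)/2)
  = (-6/2, -7/2, 15/2)
  = (-3, -3.5, 7.5)

(-3, -3.5, 7.5)


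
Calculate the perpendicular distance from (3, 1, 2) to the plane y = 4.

distance = |a·x₀ + b·y₀ + c·z₀ - d| / √(a² + b² + c²)
  = |0·3 + 1·1 + 0·2 - 4| / √(0² + 1² + 0²)
  = |0 + 1 + 0 - 4| / √(0 + 1 + 0)
  = |-3| / √1
  = 3 / 1
  ≈ 3

3


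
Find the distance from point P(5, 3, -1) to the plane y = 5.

distance = |a·x₀ + b·y₀ + c·z₀ - d| / √(a² + b² + c²)
  = |0·5 + 1·3 + 0·(-1) - 5| / √(0² + 1² + 0²)
  = |0 + 3 + 0 - 5| / √(0 + 1 + 0)
  = |-2| / √1
  = 2 / 1
  ≈ 2

2


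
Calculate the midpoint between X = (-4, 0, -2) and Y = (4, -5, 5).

M = ((x₁+x₂)/2, (y₁+y₂)/2, (z₁+z₂)/2)
  = ((-4 + 4)/2, (0 - 5)/2, (-2 + 5)/2)
  = (0/2, -5/2, 3/2)
  = (0, -2.5, 1.5)

(0, -2.5, 1.5)


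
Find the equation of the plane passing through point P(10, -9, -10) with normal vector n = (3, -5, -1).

The plane through P with normal n = (a, b, c) satisfies n·(r - P) = 0,
i.e. ax + by + cz = a·x₀ + b·y₀ + c·z₀.
d = 3·10 + (-5)·(-9) + (-1)·(-10)
  = 30 + 45 + 10
  = 85
Equation: 3x - 5y - z = 85

3x - 5y - z = 85


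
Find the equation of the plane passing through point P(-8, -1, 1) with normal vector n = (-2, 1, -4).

The plane through P with normal n = (a, b, c) satisfies n·(r - P) = 0,
i.e. ax + by + cz = a·x₀ + b·y₀ + c·z₀.
d = (-2)·(-8) + 1·(-1) + (-4)·1
  = 16 - 1 - 4
  = 11
Equation: -2x + y - 4z = 11

-2x + y - 4z = 11


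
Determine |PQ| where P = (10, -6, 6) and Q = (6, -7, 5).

d = √[(x₂-x₁)² + (y₂-y₁)² + (z₂-z₁)²]
  = √[(-4)² + (-1)² + (-1)²]
  = √[16 + 1 + 1]
  = √18
  ≈ 4.243

4.243


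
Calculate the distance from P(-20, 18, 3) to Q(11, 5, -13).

d = √[(x₂-x₁)² + (y₂-y₁)² + (z₂-z₁)²]
  = √[31² + (-13)² + (-16)²]
  = √[961 + 169 + 256]
  = √1386
  ≈ 37.23

37.23


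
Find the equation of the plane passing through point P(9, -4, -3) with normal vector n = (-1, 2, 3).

The plane through P with normal n = (a, b, c) satisfies n·(r - P) = 0,
i.e. ax + by + cz = a·x₀ + b·y₀ + c·z₀.
d = (-1)·9 + 2·(-4) + 3·(-3)
  = -9 - 8 - 9
  = -26
Equation: -x + 2y + 3z = -26

-x + 2y + 3z = -26


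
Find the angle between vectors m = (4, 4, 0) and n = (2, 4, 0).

m·n = 4·2 + 4·4 + 0·0 = 8 + 16 + 0 = 24
|m| = √(4² + 4² + 0²) = √32 ≈ 5.657
|n| = √(2² + 4² + 0²) = √20 ≈ 4.472
cos θ = (m·n)/(|m||n|) = 24/(5.657·4.472) ≈ 0.9487
θ = arccos(0.9487) ≈ 18.43°

18.43°


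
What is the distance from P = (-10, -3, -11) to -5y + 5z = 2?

distance = |a·x₀ + b·y₀ + c·z₀ - d| / √(a² + b² + c²)
  = |0·(-10) + (-5)·(-3) + 5·(-11) - 2| / √(0² + (-5)² + 5²)
  = |0 + 15 - 55 - 2| / √(0 + 25 + 25)
  = |-42| / √50
  = 42 / 7.071
  ≈ 5.94

5.94


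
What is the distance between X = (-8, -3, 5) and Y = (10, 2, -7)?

d = √[(x₂-x₁)² + (y₂-y₁)² + (z₂-z₁)²]
  = √[18² + 5² + (-12)²]
  = √[324 + 25 + 144]
  = √493
  ≈ 22.2

22.2


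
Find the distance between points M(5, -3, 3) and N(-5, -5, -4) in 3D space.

d = √[(x₂-x₁)² + (y₂-y₁)² + (z₂-z₁)²]
  = √[(-10)² + (-2)² + (-7)²]
  = √[100 + 4 + 49]
  = √153
  ≈ 12.37

12.37


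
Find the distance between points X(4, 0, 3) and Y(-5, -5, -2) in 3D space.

d = √[(x₂-x₁)² + (y₂-y₁)² + (z₂-z₁)²]
  = √[(-9)² + (-5)² + (-5)²]
  = √[81 + 25 + 25]
  = √131
  ≈ 11.45

11.45


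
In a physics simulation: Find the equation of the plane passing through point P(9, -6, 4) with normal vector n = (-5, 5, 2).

The plane through P with normal n = (a, b, c) satisfies n·(r - P) = 0,
i.e. ax + by + cz = a·x₀ + b·y₀ + c·z₀.
d = (-5)·9 + 5·(-6) + 2·4
  = -45 - 30 + 8
  = -67
Equation: -5x + 5y + 2z = -67

-5x + 5y + 2z = -67


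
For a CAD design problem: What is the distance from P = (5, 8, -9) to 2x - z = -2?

distance = |a·x₀ + b·y₀ + c·z₀ - d| / √(a² + b² + c²)
  = |2·5 + 0·8 + (-1)·(-9) - (-2)| / √(2² + 0² + (-1)²)
  = |10 + 0 + 9 + 2| / √(4 + 0 + 1)
  = |21| / √5
  = 21 / 2.236
  ≈ 9.391

9.391


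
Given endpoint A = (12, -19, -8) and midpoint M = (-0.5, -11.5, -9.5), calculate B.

B = 2M - A
  = (2·(-0.5) - 12, 2·(-11.5) - (-19), 2·(-9.5) - (-8))
  = (-1 - 12, -23 + 19, -19 + 8)
  = (-13, -4, -11)

(-13, -4, -11)


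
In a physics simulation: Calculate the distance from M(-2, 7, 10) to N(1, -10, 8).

d = √[(x₂-x₁)² + (y₂-y₁)² + (z₂-z₁)²]
  = √[3² + (-17)² + (-2)²]
  = √[9 + 289 + 4]
  = √302
  ≈ 17.38

17.38


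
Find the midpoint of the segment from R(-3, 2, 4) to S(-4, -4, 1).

M = ((x₁+x₂)/2, (y₁+y₂)/2, (z₁+z₂)/2)
  = ((-3 - 4)/2, (2 - 4)/2, (4 + 1)/2)
  = (-7/2, -2/2, 5/2)
  = (-3.5, -1, 2.5)

(-3.5, -1, 2.5)


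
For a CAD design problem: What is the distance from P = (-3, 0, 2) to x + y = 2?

distance = |a·x₀ + b·y₀ + c·z₀ - d| / √(a² + b² + c²)
  = |1·(-3) + 1·0 + 0·2 - 2| / √(1² + 1² + 0²)
  = |-3 + 0 + 0 - 2| / √(1 + 1 + 0)
  = |-5| / √2
  = 5 / 1.414
  ≈ 3.536

3.536


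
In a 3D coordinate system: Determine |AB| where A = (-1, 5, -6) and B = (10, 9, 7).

d = √[(x₂-x₁)² + (y₂-y₁)² + (z₂-z₁)²]
  = √[11² + 4² + 13²]
  = √[121 + 16 + 169]
  = √306
  ≈ 17.49

17.49


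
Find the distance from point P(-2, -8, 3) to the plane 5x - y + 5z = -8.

distance = |a·x₀ + b·y₀ + c·z₀ - d| / √(a² + b² + c²)
  = |5·(-2) + (-1)·(-8) + 5·3 - (-8)| / √(5² + (-1)² + 5²)
  = |-10 + 8 + 15 + 8| / √(25 + 1 + 25)
  = |21| / √51
  = 21 / 7.141
  ≈ 2.941

2.941


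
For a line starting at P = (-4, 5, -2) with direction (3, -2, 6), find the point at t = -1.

P(t) = P + t·d
  = (-4 + 3·(-1), 5 + (-2)·(-1), -2 + 6·(-1))
  = (-4 - 3, 5 + 2, -2 - 6)
  = (-7, 7, -8)

(-7, 7, -8)


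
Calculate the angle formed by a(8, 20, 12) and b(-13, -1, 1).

a·b = 8·(-13) + 20·(-1) + 12·1 = -104 - 20 + 12 = -112
|a| = √(8² + 20² + 12²) = √608 ≈ 24.66
|b| = √((-13)² + (-1)² + 1²) = √171 ≈ 13.08
cos θ = (a·b)/(|a||b|) = -112/(24.66·13.08) ≈ -0.3474
θ = arccos(-0.3474) ≈ 110.3°

110.3°


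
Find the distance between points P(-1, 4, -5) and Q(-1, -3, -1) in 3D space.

d = √[(x₂-x₁)² + (y₂-y₁)² + (z₂-z₁)²]
  = √[0² + (-7)² + 4²]
  = √[0 + 49 + 16]
  = √65
  ≈ 8.062

8.062


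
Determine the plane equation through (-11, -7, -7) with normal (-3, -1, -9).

The plane through P with normal n = (a, b, c) satisfies n·(r - P) = 0,
i.e. ax + by + cz = a·x₀ + b·y₀ + c·z₀.
d = (-3)·(-11) + (-1)·(-7) + (-9)·(-7)
  = 33 + 7 + 63
  = 103
Equation: -3x - y - 9z = 103

-3x - y - 9z = 103


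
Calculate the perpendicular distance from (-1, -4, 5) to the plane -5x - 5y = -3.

distance = |a·x₀ + b·y₀ + c·z₀ - d| / √(a² + b² + c²)
  = |(-5)·(-1) + (-5)·(-4) + 0·5 - (-3)| / √((-5)² + (-5)² + 0²)
  = |5 + 20 + 0 + 3| / √(25 + 25 + 0)
  = |28| / √50
  = 28 / 7.071
  ≈ 3.96

3.96


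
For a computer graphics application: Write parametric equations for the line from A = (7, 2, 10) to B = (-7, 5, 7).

Direction vector d = B - A = (-7 - 7, 5 - 2, 7 - 10) = (-14, 3, -3)
Parametric form r = A + t·d:
x = 7 - 14t, y = 2 + 3t, z = 10 - 3t

x = 7 - 14t, y = 2 + 3t, z = 10 - 3t


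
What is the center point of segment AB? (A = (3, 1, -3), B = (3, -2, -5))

M = ((x₁+x₂)/2, (y₁+y₂)/2, (z₁+z₂)/2)
  = ((3 + 3)/2, (1 - 2)/2, (-3 - 5)/2)
  = (6/2, -1/2, -8/2)
  = (3, -0.5, -4)

(3, -0.5, -4)


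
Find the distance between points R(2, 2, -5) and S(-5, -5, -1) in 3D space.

d = √[(x₂-x₁)² + (y₂-y₁)² + (z₂-z₁)²]
  = √[(-7)² + (-7)² + 4²]
  = √[49 + 49 + 16]
  = √114
  ≈ 10.68

10.68


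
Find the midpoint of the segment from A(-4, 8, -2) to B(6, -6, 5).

M = ((x₁+x₂)/2, (y₁+y₂)/2, (z₁+z₂)/2)
  = ((-4 + 6)/2, (8 - 6)/2, (-2 + 5)/2)
  = (2/2, 2/2, 3/2)
  = (1, 1, 1.5)

(1, 1, 1.5)


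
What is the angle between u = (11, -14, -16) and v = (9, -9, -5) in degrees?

u·v = 11·9 + (-14)·(-9) + (-16)·(-5) = 99 + 126 + 80 = 305
|u| = √(11² + (-14)² + (-16)²) = √573 ≈ 23.94
|v| = √(9² + (-9)² + (-5)²) = √187 ≈ 13.67
cos θ = (u·v)/(|u||v|) = 305/(23.94·13.67) ≈ 0.9318
θ = arccos(0.9318) ≈ 21.29°

21.29°


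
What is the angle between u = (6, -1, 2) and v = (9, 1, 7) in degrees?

u·v = 6·9 + (-1)·1 + 2·7 = 54 - 1 + 14 = 67
|u| = √(6² + (-1)² + 2²) = √41 ≈ 6.403
|v| = √(9² + 1² + 7²) = √131 ≈ 11.45
cos θ = (u·v)/(|u||v|) = 67/(6.403·11.45) ≈ 0.9142
θ = arccos(0.9142) ≈ 23.91°

23.91°


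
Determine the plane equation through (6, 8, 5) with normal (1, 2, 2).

The plane through P with normal n = (a, b, c) satisfies n·(r - P) = 0,
i.e. ax + by + cz = a·x₀ + b·y₀ + c·z₀.
d = 1·6 + 2·8 + 2·5
  = 6 + 16 + 10
  = 32
Equation: x + 2y + 2z = 32

x + 2y + 2z = 32


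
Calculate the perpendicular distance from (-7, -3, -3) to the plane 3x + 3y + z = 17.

distance = |a·x₀ + b·y₀ + c·z₀ - d| / √(a² + b² + c²)
  = |3·(-7) + 3·(-3) + 1·(-3) - 17| / √(3² + 3² + 1²)
  = |-21 - 9 - 3 - 17| / √(9 + 9 + 1)
  = |-50| / √19
  = 50 / 4.359
  ≈ 11.47

11.47


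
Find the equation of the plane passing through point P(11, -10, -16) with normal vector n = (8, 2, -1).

The plane through P with normal n = (a, b, c) satisfies n·(r - P) = 0,
i.e. ax + by + cz = a·x₀ + b·y₀ + c·z₀.
d = 8·11 + 2·(-10) + (-1)·(-16)
  = 88 - 20 + 16
  = 84
Equation: 8x + 2y - z = 84

8x + 2y - z = 84


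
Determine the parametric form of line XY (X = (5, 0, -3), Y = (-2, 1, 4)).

Direction vector d = Y - X = (-2 - 5, 1 + 0, 4 + 3) = (-7, 1, 7)
Parametric form r = X + t·d:
x = 5 - 7t, y = 0 + t, z = -3 + 7t

x = 5 - 7t, y = 0 + t, z = -3 + 7t


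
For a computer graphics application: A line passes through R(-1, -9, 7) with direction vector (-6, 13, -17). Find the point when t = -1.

P(t) = R + t·d
  = (-1 + (-6)·(-1), -9 + 13·(-1), 7 + (-17)·(-1))
  = (-1 + 6, -9 - 13, 7 + 17)
  = (5, -22, 24)

(5, -22, 24)


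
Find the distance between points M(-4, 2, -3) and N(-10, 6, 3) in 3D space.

d = √[(x₂-x₁)² + (y₂-y₁)² + (z₂-z₁)²]
  = √[(-6)² + 4² + 6²]
  = √[36 + 16 + 36]
  = √88
  ≈ 9.381

9.381


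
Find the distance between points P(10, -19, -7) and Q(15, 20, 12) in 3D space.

d = √[(x₂-x₁)² + (y₂-y₁)² + (z₂-z₁)²]
  = √[5² + 39² + 19²]
  = √[25 + 1521 + 361]
  = √1907
  ≈ 43.67

43.67


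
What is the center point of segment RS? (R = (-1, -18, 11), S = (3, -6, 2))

M = ((x₁+x₂)/2, (y₁+y₂)/2, (z₁+z₂)/2)
  = ((-1 + 3)/2, (-18 - 6)/2, (11 + 2)/2)
  = (2/2, -24/2, 13/2)
  = (1, -12, 6.5)

(1, -12, 6.5)


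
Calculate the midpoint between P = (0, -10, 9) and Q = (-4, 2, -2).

M = ((x₁+x₂)/2, (y₁+y₂)/2, (z₁+z₂)/2)
  = ((0 - 4)/2, (-10 + 2)/2, (9 - 2)/2)
  = (-4/2, -8/2, 7/2)
  = (-2, -4, 3.5)

(-2, -4, 3.5)


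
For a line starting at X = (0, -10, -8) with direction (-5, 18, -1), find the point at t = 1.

P(t) = X + t·d
  = (0 + (-5)·1, -10 + 18·1, -8 + (-1)·1)
  = (0 - 5, -10 + 18, -8 - 1)
  = (-5, 8, -9)

(-5, 8, -9)


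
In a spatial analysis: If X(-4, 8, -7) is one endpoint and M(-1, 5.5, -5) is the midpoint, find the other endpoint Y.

Y = 2M - X
  = (2·(-1) - (-4), 2·5.5 - 8, 2·(-5) - (-7))
  = (-2 + 4, 11 - 8, -10 + 7)
  = (2, 3, -3)

(2, 3, -3)


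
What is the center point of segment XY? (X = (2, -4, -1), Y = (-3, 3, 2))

M = ((x₁+x₂)/2, (y₁+y₂)/2, (z₁+z₂)/2)
  = ((2 - 3)/2, (-4 + 3)/2, (-1 + 2)/2)
  = (-1/2, -1/2, 1/2)
  = (-0.5, -0.5, 0.5)

(-0.5, -0.5, 0.5)


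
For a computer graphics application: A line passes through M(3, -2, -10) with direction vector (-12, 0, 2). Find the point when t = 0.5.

P(t) = M + t·d
  = (3 + (-12)·0.5, -2 + 0·0.5, -10 + 2·0.5)
  = (3 - 6, -2 + 0, -10 + 1)
  = (-3, -2, -9)

(-3, -2, -9)


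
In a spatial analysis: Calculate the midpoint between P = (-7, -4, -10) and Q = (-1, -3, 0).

M = ((x₁+x₂)/2, (y₁+y₂)/2, (z₁+z₂)/2)
  = ((-7 - 1)/2, (-4 - 3)/2, (-10 + 0)/2)
  = (-8/2, -7/2, -10/2)
  = (-4, -3.5, -5)

(-4, -3.5, -5)


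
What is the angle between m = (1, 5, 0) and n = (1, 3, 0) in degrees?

m·n = 1·1 + 5·3 + 0·0 = 1 + 15 + 0 = 16
|m| = √(1² + 5² + 0²) = √26 ≈ 5.099
|n| = √(1² + 3² + 0²) = √10 ≈ 3.162
cos θ = (m·n)/(|m||n|) = 16/(5.099·3.162) ≈ 0.9923
θ = arccos(0.9923) ≈ 7.125°

7.125°


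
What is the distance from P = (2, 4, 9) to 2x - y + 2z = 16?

distance = |a·x₀ + b·y₀ + c·z₀ - d| / √(a² + b² + c²)
  = |2·2 + (-1)·4 + 2·9 - 16| / √(2² + (-1)² + 2²)
  = |4 - 4 + 18 - 16| / √(4 + 1 + 4)
  = |2| / √9
  = 2 / 3
  ≈ 0.6667

0.6667


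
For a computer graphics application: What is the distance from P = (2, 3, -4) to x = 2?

distance = |a·x₀ + b·y₀ + c·z₀ - d| / √(a² + b² + c²)
  = |1·2 + 0·3 + 0·(-4) - 2| / √(1² + 0² + 0²)
  = |2 + 0 + 0 - 2| / √(1 + 0 + 0)
  = |0| / √1
  = 0 / 1
  ≈ 0

0


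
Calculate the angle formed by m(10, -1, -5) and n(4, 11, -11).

m·n = 10·4 + (-1)·11 + (-5)·(-11) = 40 - 11 + 55 = 84
|m| = √(10² + (-1)² + (-5)²) = √126 ≈ 11.22
|n| = √(4² + 11² + (-11)²) = √258 ≈ 16.06
cos θ = (m·n)/(|m||n|) = 84/(11.22·16.06) ≈ 0.4659
θ = arccos(0.4659) ≈ 62.23°

62.23°


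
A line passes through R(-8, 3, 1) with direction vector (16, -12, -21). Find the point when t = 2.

P(t) = R + t·d
  = (-8 + 16·2, 3 + (-12)·2, 1 + (-21)·2)
  = (-8 + 32, 3 - 24, 1 - 42)
  = (24, -21, -41)

(24, -21, -41)


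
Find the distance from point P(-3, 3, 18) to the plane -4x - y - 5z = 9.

distance = |a·x₀ + b·y₀ + c·z₀ - d| / √(a² + b² + c²)
  = |(-4)·(-3) + (-1)·3 + (-5)·18 - 9| / √((-4)² + (-1)² + (-5)²)
  = |12 - 3 - 90 - 9| / √(16 + 1 + 25)
  = |-90| / √42
  = 90 / 6.481
  ≈ 13.89

13.89


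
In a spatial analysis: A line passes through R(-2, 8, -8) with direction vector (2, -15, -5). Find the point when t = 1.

P(t) = R + t·d
  = (-2 + 2·1, 8 + (-15)·1, -8 + (-5)·1)
  = (-2 + 2, 8 - 15, -8 - 5)
  = (0, -7, -13)

(0, -7, -13)


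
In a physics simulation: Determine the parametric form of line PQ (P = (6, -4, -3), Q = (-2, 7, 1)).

Direction vector d = Q - P = (-2 - 6, 7 + 4, 1 + 3) = (-8, 11, 4)
Parametric form r = P + t·d:
x = 6 - 8t, y = -4 + 11t, z = -3 + 4t

x = 6 - 8t, y = -4 + 11t, z = -3 + 4t


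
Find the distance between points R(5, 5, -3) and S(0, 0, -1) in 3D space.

d = √[(x₂-x₁)² + (y₂-y₁)² + (z₂-z₁)²]
  = √[(-5)² + (-5)² + 2²]
  = √[25 + 25 + 4]
  = √54
  ≈ 7.348

7.348


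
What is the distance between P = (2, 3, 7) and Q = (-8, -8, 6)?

d = √[(x₂-x₁)² + (y₂-y₁)² + (z₂-z₁)²]
  = √[(-10)² + (-11)² + (-1)²]
  = √[100 + 121 + 1]
  = √222
  ≈ 14.9

14.9


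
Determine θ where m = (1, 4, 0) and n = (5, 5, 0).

m·n = 1·5 + 4·5 + 0·0 = 5 + 20 + 0 = 25
|m| = √(1² + 4² + 0²) = √17 ≈ 4.123
|n| = √(5² + 5² + 0²) = √50 ≈ 7.071
cos θ = (m·n)/(|m||n|) = 25/(4.123·7.071) ≈ 0.8575
θ = arccos(0.8575) ≈ 30.96°

30.96°


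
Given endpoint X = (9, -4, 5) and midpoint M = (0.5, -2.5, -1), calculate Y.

Y = 2M - X
  = (2·0.5 - 9, 2·(-2.5) - (-4), 2·(-1) - 5)
  = (1 - 9, -5 + 4, -2 - 5)
  = (-8, -1, -7)

(-8, -1, -7)


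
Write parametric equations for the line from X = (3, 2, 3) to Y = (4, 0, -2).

Direction vector d = Y - X = (4 - 3, 0 - 2, -2 - 3) = (1, -2, -5)
Parametric form r = X + t·d:
x = 3 + t, y = 2 - 2t, z = 3 - 5t

x = 3 + t, y = 2 - 2t, z = 3 - 5t


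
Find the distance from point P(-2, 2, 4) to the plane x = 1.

distance = |a·x₀ + b·y₀ + c·z₀ - d| / √(a² + b² + c²)
  = |1·(-2) + 0·2 + 0·4 - 1| / √(1² + 0² + 0²)
  = |-2 + 0 + 0 - 1| / √(1 + 0 + 0)
  = |-3| / √1
  = 3 / 1
  ≈ 3

3


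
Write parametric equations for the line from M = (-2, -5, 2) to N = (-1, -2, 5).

Direction vector d = N - M = (-1 + 2, -2 + 5, 5 - 2) = (1, 3, 3)
Parametric form r = M + t·d:
x = -2 + t, y = -5 + 3t, z = 2 + 3t

x = -2 + t, y = -5 + 3t, z = 2 + 3t


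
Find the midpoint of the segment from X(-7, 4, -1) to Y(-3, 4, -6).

M = ((x₁+x₂)/2, (y₁+y₂)/2, (z₁+z₂)/2)
  = ((-7 - 3)/2, (4 + 4)/2, (-1 - 6)/2)
  = (-10/2, 8/2, -7/2)
  = (-5, 4, -3.5)

(-5, 4, -3.5)


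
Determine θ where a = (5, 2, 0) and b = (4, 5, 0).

a·b = 5·4 + 2·5 + 0·0 = 20 + 10 + 0 = 30
|a| = √(5² + 2² + 0²) = √29 ≈ 5.385
|b| = √(4² + 5² + 0²) = √41 ≈ 6.403
cos θ = (a·b)/(|a||b|) = 30/(5.385·6.403) ≈ 0.87
θ = arccos(0.87) ≈ 29.54°

29.54°


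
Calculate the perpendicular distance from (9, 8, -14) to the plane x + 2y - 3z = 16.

distance = |a·x₀ + b·y₀ + c·z₀ - d| / √(a² + b² + c²)
  = |1·9 + 2·8 + (-3)·(-14) - 16| / √(1² + 2² + (-3)²)
  = |9 + 16 + 42 - 16| / √(1 + 4 + 9)
  = |51| / √14
  = 51 / 3.742
  ≈ 13.63

13.63


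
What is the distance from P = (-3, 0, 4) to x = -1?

distance = |a·x₀ + b·y₀ + c·z₀ - d| / √(a² + b² + c²)
  = |1·(-3) + 0·0 + 0·4 - (-1)| / √(1² + 0² + 0²)
  = |-3 + 0 + 0 + 1| / √(1 + 0 + 0)
  = |-2| / √1
  = 2 / 1
  ≈ 2

2


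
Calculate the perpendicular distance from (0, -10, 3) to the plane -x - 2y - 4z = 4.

distance = |a·x₀ + b·y₀ + c·z₀ - d| / √(a² + b² + c²)
  = |(-1)·0 + (-2)·(-10) + (-4)·3 - 4| / √((-1)² + (-2)² + (-4)²)
  = |0 + 20 - 12 - 4| / √(1 + 4 + 16)
  = |4| / √21
  = 4 / 4.583
  ≈ 0.8729

0.8729


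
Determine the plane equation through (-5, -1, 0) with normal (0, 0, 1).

The plane through P with normal n = (a, b, c) satisfies n·(r - P) = 0,
i.e. ax + by + cz = a·x₀ + b·y₀ + c·z₀.
d = 0·(-5) + 0·(-1) + 1·0
  = 0 + 0 + 0
  = 0
Equation: z = 0

z = 0


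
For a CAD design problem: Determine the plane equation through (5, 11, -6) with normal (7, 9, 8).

The plane through P with normal n = (a, b, c) satisfies n·(r - P) = 0,
i.e. ax + by + cz = a·x₀ + b·y₀ + c·z₀.
d = 7·5 + 9·11 + 8·(-6)
  = 35 + 99 - 48
  = 86
Equation: 7x + 9y + 8z = 86

7x + 9y + 8z = 86


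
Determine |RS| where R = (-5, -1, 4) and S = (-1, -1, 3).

d = √[(x₂-x₁)² + (y₂-y₁)² + (z₂-z₁)²]
  = √[4² + 0² + (-1)²]
  = √[16 + 0 + 1]
  = √17
  ≈ 4.123

4.123


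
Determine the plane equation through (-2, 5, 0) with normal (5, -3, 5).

The plane through P with normal n = (a, b, c) satisfies n·(r - P) = 0,
i.e. ax + by + cz = a·x₀ + b·y₀ + c·z₀.
d = 5·(-2) + (-3)·5 + 5·0
  = -10 - 15 + 0
  = -25
Equation: 5x - 3y + 5z = -25

5x - 3y + 5z = -25


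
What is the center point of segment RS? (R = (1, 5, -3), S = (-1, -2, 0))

M = ((x₁+x₂)/2, (y₁+y₂)/2, (z₁+z₂)/2)
  = ((1 - 1)/2, (5 - 2)/2, (-3 + 0)/2)
  = (0/2, 3/2, -3/2)
  = (0, 1.5, -1.5)

(0, 1.5, -1.5)


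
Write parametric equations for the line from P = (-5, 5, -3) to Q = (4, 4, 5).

Direction vector d = Q - P = (4 + 5, 4 - 5, 5 + 3) = (9, -1, 8)
Parametric form r = P + t·d:
x = -5 + 9t, y = 5 - t, z = -3 + 8t

x = -5 + 9t, y = 5 - t, z = -3 + 8t


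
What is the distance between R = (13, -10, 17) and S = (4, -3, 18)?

d = √[(x₂-x₁)² + (y₂-y₁)² + (z₂-z₁)²]
  = √[(-9)² + 7² + 1²]
  = √[81 + 49 + 1]
  = √131
  ≈ 11.45

11.45


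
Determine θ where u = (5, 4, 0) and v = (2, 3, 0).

u·v = 5·2 + 4·3 + 0·0 = 10 + 12 + 0 = 22
|u| = √(5² + 4² + 0²) = √41 ≈ 6.403
|v| = √(2² + 3² + 0²) = √13 ≈ 3.606
cos θ = (u·v)/(|u||v|) = 22/(6.403·3.606) ≈ 0.9529
θ = arccos(0.9529) ≈ 17.65°

17.65°


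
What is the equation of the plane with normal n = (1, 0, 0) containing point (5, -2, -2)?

The plane through P with normal n = (a, b, c) satisfies n·(r - P) = 0,
i.e. ax + by + cz = a·x₀ + b·y₀ + c·z₀.
d = 1·5 + 0·(-2) + 0·(-2)
  = 5 + 0 + 0
  = 5
Equation: x = 5

x = 5


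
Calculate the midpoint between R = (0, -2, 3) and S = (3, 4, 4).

M = ((x₁+x₂)/2, (y₁+y₂)/2, (z₁+z₂)/2)
  = ((0 + 3)/2, (-2 + 4)/2, (3 + 4)/2)
  = (3/2, 2/2, 7/2)
  = (1.5, 1, 3.5)

(1.5, 1, 3.5)


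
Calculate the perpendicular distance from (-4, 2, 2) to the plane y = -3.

distance = |a·x₀ + b·y₀ + c·z₀ - d| / √(a² + b² + c²)
  = |0·(-4) + 1·2 + 0·2 - (-3)| / √(0² + 1² + 0²)
  = |0 + 2 + 0 + 3| / √(0 + 1 + 0)
  = |5| / √1
  = 5 / 1
  ≈ 5

5


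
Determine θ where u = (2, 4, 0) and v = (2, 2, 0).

u·v = 2·2 + 4·2 + 0·0 = 4 + 8 + 0 = 12
|u| = √(2² + 4² + 0²) = √20 ≈ 4.472
|v| = √(2² + 2² + 0²) = √8 ≈ 2.828
cos θ = (u·v)/(|u||v|) = 12/(4.472·2.828) ≈ 0.9487
θ = arccos(0.9487) ≈ 18.43°

18.43°


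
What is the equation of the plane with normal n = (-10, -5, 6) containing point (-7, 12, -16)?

The plane through P with normal n = (a, b, c) satisfies n·(r - P) = 0,
i.e. ax + by + cz = a·x₀ + b·y₀ + c·z₀.
d = (-10)·(-7) + (-5)·12 + 6·(-16)
  = 70 - 60 - 96
  = -86
Equation: -10x - 5y + 6z = -86

-10x - 5y + 6z = -86


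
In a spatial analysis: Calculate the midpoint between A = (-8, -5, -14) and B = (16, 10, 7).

M = ((x₁+x₂)/2, (y₁+y₂)/2, (z₁+z₂)/2)
  = ((-8 + 16)/2, (-5 + 10)/2, (-14 + 7)/2)
  = (8/2, 5/2, -7/2)
  = (4, 2.5, -3.5)

(4, 2.5, -3.5)


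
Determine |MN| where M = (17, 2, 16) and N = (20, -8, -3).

d = √[(x₂-x₁)² + (y₂-y₁)² + (z₂-z₁)²]
  = √[3² + (-10)² + (-19)²]
  = √[9 + 100 + 361]
  = √470
  ≈ 21.68

21.68


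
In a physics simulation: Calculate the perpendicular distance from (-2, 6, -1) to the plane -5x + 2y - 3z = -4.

distance = |a·x₀ + b·y₀ + c·z₀ - d| / √(a² + b² + c²)
  = |(-5)·(-2) + 2·6 + (-3)·(-1) - (-4)| / √((-5)² + 2² + (-3)²)
  = |10 + 12 + 3 + 4| / √(25 + 4 + 9)
  = |29| / √38
  = 29 / 6.164
  ≈ 4.704

4.704


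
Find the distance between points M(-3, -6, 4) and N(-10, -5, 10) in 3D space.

d = √[(x₂-x₁)² + (y₂-y₁)² + (z₂-z₁)²]
  = √[(-7)² + 1² + 6²]
  = √[49 + 1 + 36]
  = √86
  ≈ 9.274

9.274


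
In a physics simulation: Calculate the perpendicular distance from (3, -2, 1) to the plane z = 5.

distance = |a·x₀ + b·y₀ + c·z₀ - d| / √(a² + b² + c²)
  = |0·3 + 0·(-2) + 1·1 - 5| / √(0² + 0² + 1²)
  = |0 + 0 + 1 - 5| / √(0 + 0 + 1)
  = |-4| / √1
  = 4 / 1
  ≈ 4

4


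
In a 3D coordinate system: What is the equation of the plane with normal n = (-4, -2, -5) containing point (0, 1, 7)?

The plane through P with normal n = (a, b, c) satisfies n·(r - P) = 0,
i.e. ax + by + cz = a·x₀ + b·y₀ + c·z₀.
d = (-4)·0 + (-2)·1 + (-5)·7
  = 0 - 2 - 35
  = -37
Equation: -4x - 2y - 5z = -37

-4x - 2y - 5z = -37


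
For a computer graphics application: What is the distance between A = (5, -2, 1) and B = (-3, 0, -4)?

d = √[(x₂-x₁)² + (y₂-y₁)² + (z₂-z₁)²]
  = √[(-8)² + 2² + (-5)²]
  = √[64 + 4 + 25]
  = √93
  ≈ 9.644

9.644
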